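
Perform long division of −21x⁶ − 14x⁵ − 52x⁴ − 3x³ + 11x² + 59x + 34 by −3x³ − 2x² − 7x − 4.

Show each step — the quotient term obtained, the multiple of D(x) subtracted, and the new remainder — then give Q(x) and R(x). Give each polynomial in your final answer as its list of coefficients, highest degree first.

Q = [7, 0, 1, -9]; R = [-2]

Step 1: lead(−21x⁶ − 14x⁵ − 52x⁴ − 3x³ + 11x² + 59x + 34) ÷ lead(D) = −21x⁶ ÷ −3x³ = 7x³. Subtract (7x³)·D = −21x⁶ − 14x⁵ − 49x⁴ − 28x³. Remainder: −3x⁴ + 25x³ + 11x² + 59x + 34.
Step 2: lead(−3x⁴ + 25x³ + 11x² + 59x + 34) ÷ lead(D) = −3x⁴ ÷ −3x³ = x. Subtract (x)·D = −3x⁴ − 2x³ − 7x² − 4x. Remainder: 27x³ + 18x² + 63x + 34.
Step 3: lead(27x³ + 18x² + 63x + 34) ÷ lead(D) = 27x³ ÷ −3x³ = −9. Subtract (−9)·D = 27x³ + 18x² + 63x + 36. Remainder: −2.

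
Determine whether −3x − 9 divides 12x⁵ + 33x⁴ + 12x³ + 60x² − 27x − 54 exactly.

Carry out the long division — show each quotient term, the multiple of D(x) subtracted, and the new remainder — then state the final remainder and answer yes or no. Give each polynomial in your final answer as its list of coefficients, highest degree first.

Step 1: lead(12x⁵ + 33x⁴ + 12x³ + 60x² − 27x − 54) ÷ lead(D) = 12x⁵ ÷ −3x = −4x⁴. Subtract (−4x⁴)·D = 12x⁵ + 36x⁴. Remainder: −3x⁴ + 12x³ + 60x² − 27x − 54.
Step 2: lead(−3x⁴ + 12x³ + 60x² − 27x − 54) ÷ lead(D) = −3x⁴ ÷ −3x = x³. Subtract (x³)·D = −3x⁴ − 9x³. Remainder: 21x³ + 60x² − 27x − 54.
Step 3: lead(21x³ + 60x² − 27x − 54) ÷ lead(D) = 21x³ ÷ −3x = −7x². Subtract (−7x²)·D = 21x³ + 63x². Remainder: −3x² − 27x − 54.
Step 4: lead(−3x² − 27x − 54) ÷ lead(D) = −3x² ÷ −3x = x. Subtract (x)·D = −3x² − 9x. Remainder: −18x − 54.
Step 5: lead(−18x − 54) ÷ lead(D) = −18x ÷ −3x = 6. Subtract (6)·D = −18x − 54. Remainder: 0.

R = [0], so D(x) is a factor of P(x). yes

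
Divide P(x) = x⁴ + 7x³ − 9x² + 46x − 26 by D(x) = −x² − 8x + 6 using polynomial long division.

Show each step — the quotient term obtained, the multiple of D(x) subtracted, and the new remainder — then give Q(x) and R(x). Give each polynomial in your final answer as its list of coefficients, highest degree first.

Q = [-1, 1, -5]; R = [4]

Step 1: lead(x⁴ + 7x³ − 9x² + 46x − 26) ÷ lead(D) = x⁴ ÷ −x² = −x². Subtract (−x²)·D = x⁴ + 8x³ − 6x². Remainder: −x³ − 3x² + 46x − 26.
Step 2: lead(−x³ − 3x² + 46x − 26) ÷ lead(D) = −x³ ÷ −x² = x. Subtract (x)·D = −x³ − 8x² + 6x. Remainder: 5x² + 40x − 26.
Step 3: lead(5x² + 40x − 26) ÷ lead(D) = 5x² ÷ −x² = −5. Subtract (−5)·D = 5x² + 40x − 30. Remainder: 4.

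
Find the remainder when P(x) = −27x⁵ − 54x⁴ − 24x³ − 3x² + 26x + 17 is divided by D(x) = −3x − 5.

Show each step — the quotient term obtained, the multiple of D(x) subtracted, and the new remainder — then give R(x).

Step 1: lead(−27x⁵ − 54x⁴ − 24x³ − 3x² + 26x + 17) ÷ lead(D) = −27x⁵ ÷ −3x = 9x⁴. Subtract (9x⁴)·D = −27x⁵ − 45x⁴. Remainder: −9x⁴ − 24x³ − 3x² + 26x + 17.
Step 2: lead(−9x⁴ − 24x³ − 3x² + 26x + 17) ÷ lead(D) = −9x⁴ ÷ −3x = 3x³. Subtract (3x³)·D = −9x⁴ − 15x³. Remainder: −9x³ − 3x² + 26x + 17.
Step 3: lead(−9x³ − 3x² + 26x + 17) ÷ lead(D) = −9x³ ÷ −3x = 3x². Subtract (3x²)·D = −9x³ − 15x². Remainder: 12x² + 26x + 17.
Step 4: lead(12x² + 26x + 17) ÷ lead(D) = 12x² ÷ −3x = −4x. Subtract (−4x)·D = 12x² + 20x. Remainder: 6x + 17.
Step 5: lead(6x + 17) ÷ lead(D) = 6x ÷ −3x = −2. Subtract (−2)·D = 6x + 10. Remainder: 7.

R(x) = 7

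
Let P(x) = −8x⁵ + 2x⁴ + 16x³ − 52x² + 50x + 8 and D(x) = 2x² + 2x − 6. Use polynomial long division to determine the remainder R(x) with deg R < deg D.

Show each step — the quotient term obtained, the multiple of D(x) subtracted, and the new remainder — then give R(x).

Step 1: lead(−8x⁵ + 2x⁴ + 16x³ − 52x² + 50x + 8) ÷ lead(D) = −8x⁵ ÷ 2x² = −4x³. Subtract (−4x³)·D = −8x⁵ − 8x⁴ + 24x³. Remainder: 10x⁴ − 8x³ − 52x² + 50x + 8.
Step 2: lead(10x⁴ − 8x³ − 52x² + 50x + 8) ÷ lead(D) = 10x⁴ ÷ 2x² = 5x². Subtract (5x²)·D = 10x⁴ + 10x³ − 30x². Remainder: −18x³ − 22x² + 50x + 8.
Step 3: lead(−18x³ − 22x² + 50x + 8) ÷ lead(D) = −18x³ ÷ 2x² = −9x. Subtract (−9x)·D = −18x³ − 18x² + 54x. Remainder: −4x² − 4x + 8.
Step 4: lead(−4x² − 4x + 8) ÷ lead(D) = −4x² ÷ 2x² = −2. Subtract (−2)·D = −4x² − 4x + 12. Remainder: −4.

R(x) = −4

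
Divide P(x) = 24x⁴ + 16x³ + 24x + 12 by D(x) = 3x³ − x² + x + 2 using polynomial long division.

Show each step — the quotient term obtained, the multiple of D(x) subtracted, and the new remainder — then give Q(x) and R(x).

Step 1: lead(24x⁴ + 16x³ + 24x + 12) ÷ lead(D) = 24x⁴ ÷ 3x³ = 8x. Subtract (8x)·D = 24x⁴ − 8x³ + 8x² + 16x. Remainder: 24x³ − 8x² + 8x + 12.
Step 2: lead(24x³ − 8x² + 8x + 12) ÷ lead(D) = 24x³ ÷ 3x³ = 8. Subtract (8)·D = 24x³ − 8x² + 8x + 16. Remainder: −4.

Q(x) = 8x + 8; R(x) = −4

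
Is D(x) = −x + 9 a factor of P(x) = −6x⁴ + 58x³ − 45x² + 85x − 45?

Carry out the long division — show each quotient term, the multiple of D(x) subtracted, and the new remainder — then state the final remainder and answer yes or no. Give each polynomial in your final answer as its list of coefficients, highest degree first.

R = [-9], so D(x) is not a factor of P(x). no

Step 1: lead(−6x⁴ + 58x³ − 45x² + 85x − 45) ÷ lead(D) = −6x⁴ ÷ −x = 6x³. Subtract (6x³)·D = −6x⁴ + 54x³. Remainder: 4x³ − 45x² + 85x − 45.
Step 2: lead(4x³ − 45x² + 85x − 45) ÷ lead(D) = 4x³ ÷ −x = −4x². Subtract (−4x²)·D = 4x³ − 36x². Remainder: −9x² + 85x − 45.
Step 3: lead(−9x² + 85x − 45) ÷ lead(D) = −9x² ÷ −x = 9x. Subtract (9x)·D = −9x² + 81x. Remainder: 4x − 45.
Step 4: lead(4x − 45) ÷ lead(D) = 4x ÷ −x = −4. Subtract (−4)·D = 4x − 36. Remainder: −9.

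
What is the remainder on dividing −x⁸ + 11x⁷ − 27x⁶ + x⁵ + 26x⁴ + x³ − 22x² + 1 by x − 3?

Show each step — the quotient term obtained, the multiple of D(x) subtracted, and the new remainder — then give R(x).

R(x) = −8

Step 1: lead(−x⁸ + 11x⁷ − 27x⁶ + x⁵ + 26x⁴ + x³ − 22x² + 1) ÷ lead(D) = −x⁸ ÷ x = −x⁷. Subtract (−x⁷)·D = −x⁸ + 3x⁷. Remainder: 8x⁷ − 27x⁶ + x⁵ + 26x⁴ + x³ − 22x² + 1.
Step 2: lead(8x⁷ − 27x⁶ + x⁵ + 26x⁴ + x³ − 22x² + 1) ÷ lead(D) = 8x⁷ ÷ x = 8x⁶. Subtract (8x⁶)·D = 8x⁷ − 24x⁶. Remainder: −3x⁶ + x⁵ + 26x⁴ + x³ − 22x² + 1.
Step 3: lead(−3x⁶ + x⁵ + 26x⁴ + x³ − 22x² + 1) ÷ lead(D) = −3x⁶ ÷ x = −3x⁵. Subtract (−3x⁵)·D = −3x⁶ + 9x⁵. Remainder: −8x⁵ + 26x⁴ + x³ − 22x² + 1.
Step 4: lead(−8x⁵ + 26x⁴ + x³ − 22x² + 1) ÷ lead(D) = −8x⁵ ÷ x = −8x⁴. Subtract (−8x⁴)·D = −8x⁵ + 24x⁴. Remainder: 2x⁴ + x³ − 22x² + 1.
Step 5: lead(2x⁴ + x³ − 22x² + 1) ÷ lead(D) = 2x⁴ ÷ x = 2x³. Subtract (2x³)·D = 2x⁴ − 6x³. Remainder: 7x³ − 22x² + 1.
Step 6: lead(7x³ − 22x² + 1) ÷ lead(D) = 7x³ ÷ x = 7x². Subtract (7x²)·D = 7x³ − 21x². Remainder: −x² + 1.
Step 7: lead(−x² + 1) ÷ lead(D) = −x² ÷ x = −x. Subtract (−x)·D = −x² + 3x. Remainder: −3x + 1.
Step 8: lead(−3x + 1) ÷ lead(D) = −3x ÷ x = −3. Subtract (−3)·D = −3x + 9. Remainder: −8.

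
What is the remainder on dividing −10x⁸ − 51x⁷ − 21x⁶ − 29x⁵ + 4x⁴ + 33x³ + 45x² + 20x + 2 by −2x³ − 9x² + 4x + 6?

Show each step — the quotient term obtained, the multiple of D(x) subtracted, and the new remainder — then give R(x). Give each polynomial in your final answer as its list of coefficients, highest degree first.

Step 1: lead(−10x⁸ − 51x⁷ − 21x⁶ − 29x⁵ + 4x⁴ + 33x³ + 45x² + 20x + 2) ÷ lead(D) = −10x⁸ ÷ −2x³ = 5x⁵. Subtract (5x⁵)·D = −10x⁸ − 45x⁷ + 20x⁶ + 30x⁵. Remainder: −6x⁷ − 41x⁶ − 59x⁵ + 4x⁴ + 33x³ + 45x² + 20x + 2.
Step 2: lead(−6x⁷ − 41x⁶ − 59x⁵ + 4x⁴ + 33x³ + 45x² + 20x + 2) ÷ lead(D) = −6x⁷ ÷ −2x³ = 3x⁴. Subtract (3x⁴)·D = −6x⁷ − 27x⁶ + 12x⁵ + 18x⁴. Remainder: −14x⁶ − 71x⁵ − 14x⁴ + 33x³ + 45x² + 20x + 2.
Step 3: lead(−14x⁶ − 71x⁵ − 14x⁴ + 33x³ + 45x² + 20x + 2) ÷ lead(D) = −14x⁶ ÷ −2x³ = 7x³. Subtract (7x³)·D = −14x⁶ − 63x⁵ + 28x⁴ + 42x³. Remainder: −8x⁵ − 42x⁴ − 9x³ + 45x² + 20x + 2.
Step 4: lead(−8x⁵ − 42x⁴ − 9x³ + 45x² + 20x + 2) ÷ lead(D) = −8x⁵ ÷ −2x³ = 4x². Subtract (4x²)·D = −8x⁵ − 36x⁴ + 16x³ + 24x². Remainder: −6x⁴ − 25x³ + 21x² + 20x + 2.
Step 5: lead(−6x⁴ − 25x³ + 21x² + 20x + 2) ÷ lead(D) = −6x⁴ ÷ −2x³ = 3x. Subtract (3x)·D = −6x⁴ − 27x³ + 12x² + 18x. Remainder: 2x³ + 9x² + 2x + 2.
Step 6: lead(2x³ + 9x² + 2x + 2) ÷ lead(D) = 2x³ ÷ −2x³ = −1. Subtract (−1)·D = 2x³ + 9x² − 4x − 6. Remainder: 6x + 8.

R = [6, 8]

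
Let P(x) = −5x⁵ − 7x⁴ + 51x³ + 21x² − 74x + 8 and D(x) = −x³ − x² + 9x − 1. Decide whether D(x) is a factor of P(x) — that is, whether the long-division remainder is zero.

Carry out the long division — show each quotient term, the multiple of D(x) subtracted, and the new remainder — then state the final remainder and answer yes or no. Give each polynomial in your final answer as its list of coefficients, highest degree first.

Step 1: lead(−5x⁵ − 7x⁴ + 51x³ + 21x² − 74x + 8) ÷ lead(D) = −5x⁵ ÷ −x³ = 5x². Subtract (5x²)·D = −5x⁵ − 5x⁴ + 45x³ − 5x². Remainder: −2x⁴ + 6x³ + 26x² − 74x + 8.
Step 2: lead(−2x⁴ + 6x³ + 26x² − 74x + 8) ÷ lead(D) = −2x⁴ ÷ −x³ = 2x. Subtract (2x)·D = −2x⁴ − 2x³ + 18x² − 2x. Remainder: 8x³ + 8x² − 72x + 8.
Step 3: lead(8x³ + 8x² − 72x + 8) ÷ lead(D) = 8x³ ÷ −x³ = −8. Subtract (−8)·D = 8x³ + 8x² − 72x + 8. Remainder: 0.

R = [0], so D(x) is a factor of P(x). yes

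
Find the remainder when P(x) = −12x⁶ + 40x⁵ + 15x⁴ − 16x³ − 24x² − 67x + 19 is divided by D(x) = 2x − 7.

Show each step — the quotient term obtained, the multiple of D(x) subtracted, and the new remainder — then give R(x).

R(x) = 5

Step 1: lead(−12x⁶ + 40x⁵ + 15x⁴ − 16x³ − 24x² − 67x + 19) ÷ lead(D) = −12x⁶ ÷ 2x = −6x⁵. Subtract (−6x⁵)·D = −12x⁶ + 42x⁵. Remainder: −2x⁵ + 15x⁴ − 16x³ − 24x² − 67x + 19.
Step 2: lead(−2x⁵ + 15x⁴ − 16x³ − 24x² − 67x + 19) ÷ lead(D) = −2x⁵ ÷ 2x = −x⁴. Subtract (−x⁴)·D = −2x⁵ + 7x⁴. Remainder: 8x⁴ − 16x³ − 24x² − 67x + 19.
Step 3: lead(8x⁴ − 16x³ − 24x² − 67x + 19) ÷ lead(D) = 8x⁴ ÷ 2x = 4x³. Subtract (4x³)·D = 8x⁴ − 28x³. Remainder: 12x³ − 24x² − 67x + 19.
Step 4: lead(12x³ − 24x² − 67x + 19) ÷ lead(D) = 12x³ ÷ 2x = 6x². Subtract (6x²)·D = 12x³ − 42x². Remainder: 18x² − 67x + 19.
Step 5: lead(18x² − 67x + 19) ÷ lead(D) = 18x² ÷ 2x = 9x. Subtract (9x)·D = 18x² − 63x. Remainder: −4x + 19.
Step 6: lead(−4x + 19) ÷ lead(D) = −4x ÷ 2x = −2. Subtract (−2)·D = −4x + 14. Remainder: 5.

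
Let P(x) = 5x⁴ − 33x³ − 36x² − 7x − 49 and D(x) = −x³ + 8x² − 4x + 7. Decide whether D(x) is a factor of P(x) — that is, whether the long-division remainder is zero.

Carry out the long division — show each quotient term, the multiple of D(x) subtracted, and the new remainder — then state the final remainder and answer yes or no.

R(x) = 0, so D(x) is a factor of P(x). yes

Step 1: lead(5x⁴ − 33x³ − 36x² − 7x − 49) ÷ lead(D) = 5x⁴ ÷ −x³ = −5x. Subtract (−5x)·D = 5x⁴ − 40x³ + 20x² − 35x. Remainder: 7x³ − 56x² + 28x − 49.
Step 2: lead(7x³ − 56x² + 28x − 49) ÷ lead(D) = 7x³ ÷ −x³ = −7. Subtract (−7)·D = 7x³ − 56x² + 28x − 49. Remainder: 0.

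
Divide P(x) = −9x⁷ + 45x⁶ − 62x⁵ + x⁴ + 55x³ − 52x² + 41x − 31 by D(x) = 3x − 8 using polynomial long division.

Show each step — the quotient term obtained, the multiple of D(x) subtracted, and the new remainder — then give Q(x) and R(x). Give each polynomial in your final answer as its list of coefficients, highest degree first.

Q = [-3, 7, -2, -5, 5, -4, 3]; R = [-7]

Step 1: lead(−9x⁷ + 45x⁶ − 62x⁵ + x⁴ + 55x³ − 52x² + 41x − 31) ÷ lead(D) = −9x⁷ ÷ 3x = −3x⁶. Subtract (−3x⁶)·D = −9x⁷ + 24x⁶. Remainder: 21x⁶ − 62x⁵ + x⁴ + 55x³ − 52x² + 41x − 31.
Step 2: lead(21x⁶ − 62x⁵ + x⁴ + 55x³ − 52x² + 41x − 31) ÷ lead(D) = 21x⁶ ÷ 3x = 7x⁵. Subtract (7x⁵)·D = 21x⁶ − 56x⁵. Remainder: −6x⁵ + x⁴ + 55x³ − 52x² + 41x − 31.
Step 3: lead(−6x⁵ + x⁴ + 55x³ − 52x² + 41x − 31) ÷ lead(D) = −6x⁵ ÷ 3x = −2x⁴. Subtract (−2x⁴)·D = −6x⁵ + 16x⁴. Remainder: −15x⁴ + 55x³ − 52x² + 41x − 31.
Step 4: lead(−15x⁴ + 55x³ − 52x² + 41x − 31) ÷ lead(D) = −15x⁴ ÷ 3x = −5x³. Subtract (−5x³)·D = −15x⁴ + 40x³. Remainder: 15x³ − 52x² + 41x − 31.
Step 5: lead(15x³ − 52x² + 41x − 31) ÷ lead(D) = 15x³ ÷ 3x = 5x². Subtract (5x²)·D = 15x³ − 40x². Remainder: −12x² + 41x − 31.
Step 6: lead(−12x² + 41x − 31) ÷ lead(D) = −12x² ÷ 3x = −4x. Subtract (−4x)·D = −12x² + 32x. Remainder: 9x − 31.
Step 7: lead(9x − 31) ÷ lead(D) = 9x ÷ 3x = 3. Subtract (3)·D = 9x − 24. Remainder: −7.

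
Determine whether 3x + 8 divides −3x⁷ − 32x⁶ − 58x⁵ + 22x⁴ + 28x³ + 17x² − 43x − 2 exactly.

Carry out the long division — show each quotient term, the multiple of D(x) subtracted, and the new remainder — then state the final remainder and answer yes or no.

R(x) = 6, so D(x) is not a factor of P(x). no

Step 1: lead(−3x⁷ − 32x⁶ − 58x⁵ + 22x⁴ + 28x³ + 17x² − 43x − 2) ÷ lead(D) = −3x⁷ ÷ 3x = −x⁶. Subtract (−x⁶)·D = −3x⁷ − 8x⁶. Remainder: −24x⁶ − 58x⁵ + 22x⁴ + 28x³ + 17x² − 43x − 2.
Step 2: lead(−24x⁶ − 58x⁵ + 22x⁴ + 28x³ + 17x² − 43x − 2) ÷ lead(D) = −24x⁶ ÷ 3x = −8x⁵. Subtract (−8x⁵)·D = −24x⁶ − 64x⁵. Remainder: 6x⁵ + 22x⁴ + 28x³ + 17x² − 43x − 2.
Step 3: lead(6x⁵ + 22x⁴ + 28x³ + 17x² − 43x − 2) ÷ lead(D) = 6x⁵ ÷ 3x = 2x⁴. Subtract (2x⁴)·D = 6x⁵ + 16x⁴. Remainder: 6x⁴ + 28x³ + 17x² − 43x − 2.
Step 4: lead(6x⁴ + 28x³ + 17x² − 43x − 2) ÷ lead(D) = 6x⁴ ÷ 3x = 2x³. Subtract (2x³)·D = 6x⁴ + 16x³. Remainder: 12x³ + 17x² − 43x − 2.
Step 5: lead(12x³ + 17x² − 43x − 2) ÷ lead(D) = 12x³ ÷ 3x = 4x². Subtract (4x²)·D = 12x³ + 32x². Remainder: −15x² − 43x − 2.
Step 6: lead(−15x² − 43x − 2) ÷ lead(D) = −15x² ÷ 3x = −5x. Subtract (−5x)·D = −15x² − 40x. Remainder: −3x − 2.
Step 7: lead(−3x − 2) ÷ lead(D) = −3x ÷ 3x = −1. Subtract (−1)·D = −3x − 8. Remainder: 6.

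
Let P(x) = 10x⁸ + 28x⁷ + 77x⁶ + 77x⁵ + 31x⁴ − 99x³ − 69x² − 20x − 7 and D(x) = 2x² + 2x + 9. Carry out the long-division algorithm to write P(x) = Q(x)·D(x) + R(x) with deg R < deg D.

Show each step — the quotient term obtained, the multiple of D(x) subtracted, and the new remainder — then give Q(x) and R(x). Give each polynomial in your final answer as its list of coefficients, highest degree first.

Q = [5, 9, 7, -9, -7, -2, -1]; R = [2]

Step 1: lead(10x⁸ + 28x⁷ + 77x⁶ + 77x⁵ + 31x⁴ − 99x³ − 69x² − 20x − 7) ÷ lead(D) = 10x⁸ ÷ 2x² = 5x⁶. Subtract (5x⁶)·D = 10x⁸ + 10x⁷ + 45x⁶. Remainder: 18x⁷ + 32x⁶ + 77x⁵ + 31x⁴ − 99x³ − 69x² − 20x − 7.
Step 2: lead(18x⁷ + 32x⁶ + 77x⁵ + 31x⁴ − 99x³ − 69x² − 20x − 7) ÷ lead(D) = 18x⁷ ÷ 2x² = 9x⁵. Subtract (9x⁵)·D = 18x⁷ + 18x⁶ + 81x⁵. Remainder: 14x⁶ − 4x⁵ + 31x⁴ − 99x³ − 69x² − 20x − 7.
Step 3: lead(14x⁶ − 4x⁵ + 31x⁴ − 99x³ − 69x² − 20x − 7) ÷ lead(D) = 14x⁶ ÷ 2x² = 7x⁴. Subtract (7x⁴)·D = 14x⁶ + 14x⁵ + 63x⁴. Remainder: −18x⁵ − 32x⁴ − 99x³ − 69x² − 20x − 7.
Step 4: lead(−18x⁵ − 32x⁴ − 99x³ − 69x² − 20x − 7) ÷ lead(D) = −18x⁵ ÷ 2x² = −9x³. Subtract (−9x³)·D = −18x⁵ − 18x⁴ − 81x³. Remainder: −14x⁴ − 18x³ − 69x² − 20x − 7.
Step 5: lead(−14x⁴ − 18x³ − 69x² − 20x − 7) ÷ lead(D) = −14x⁴ ÷ 2x² = −7x². Subtract (−7x²)·D = −14x⁴ − 14x³ − 63x². Remainder: −4x³ − 6x² − 20x − 7.
Step 6: lead(−4x³ − 6x² − 20x − 7) ÷ lead(D) = −4x³ ÷ 2x² = −2x. Subtract (−2x)·D = −4x³ − 4x² − 18x. Remainder: −2x² − 2x − 7.
Step 7: lead(−2x² − 2x − 7) ÷ lead(D) = −2x² ÷ 2x² = −1. Subtract (−1)·D = −2x² − 2x − 9. Remainder: 2.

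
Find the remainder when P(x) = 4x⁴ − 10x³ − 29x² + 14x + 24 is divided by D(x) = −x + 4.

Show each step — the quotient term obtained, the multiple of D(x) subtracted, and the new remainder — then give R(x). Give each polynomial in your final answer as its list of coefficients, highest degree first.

R = [0]

Step 1: lead(4x⁴ − 10x³ − 29x² + 14x + 24) ÷ lead(D) = 4x⁴ ÷ −x = −4x³. Subtract (−4x³)·D = 4x⁴ − 16x³. Remainder: 6x³ − 29x² + 14x + 24.
Step 2: lead(6x³ − 29x² + 14x + 24) ÷ lead(D) = 6x³ ÷ −x = −6x². Subtract (−6x²)·D = 6x³ − 24x². Remainder: −5x² + 14x + 24.
Step 3: lead(−5x² + 14x + 24) ÷ lead(D) = −5x² ÷ −x = 5x. Subtract (5x)·D = −5x² + 20x. Remainder: −6x + 24.
Step 4: lead(−6x + 24) ÷ lead(D) = −6x ÷ −x = 6. Subtract (6)·D = −6x + 24. Remainder: 0.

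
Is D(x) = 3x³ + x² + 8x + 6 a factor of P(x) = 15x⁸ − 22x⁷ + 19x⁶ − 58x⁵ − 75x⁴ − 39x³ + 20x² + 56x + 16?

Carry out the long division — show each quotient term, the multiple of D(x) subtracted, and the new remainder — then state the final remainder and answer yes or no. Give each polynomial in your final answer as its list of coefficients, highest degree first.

R = [-6, -8], so D(x) is not a factor of P(x). no

Step 1: lead(15x⁸ − 22x⁷ + 19x⁶ − 58x⁵ − 75x⁴ − 39x³ + 20x² + 56x + 16) ÷ lead(D) = 15x⁸ ÷ 3x³ = 5x⁵. Subtract (5x⁵)·D = 15x⁸ + 5x⁷ + 40x⁶ + 30x⁵. Remainder: −27x⁷ − 21x⁶ − 88x⁵ − 75x⁴ − 39x³ + 20x² + 56x + 16.
Step 2: lead(−27x⁷ − 21x⁶ − 88x⁵ − 75x⁴ − 39x³ + 20x² + 56x + 16) ÷ lead(D) = −27x⁷ ÷ 3x³ = −9x⁴. Subtract (−9x⁴)·D = −27x⁷ − 9x⁶ − 72x⁵ − 54x⁴. Remainder: −12x⁶ − 16x⁵ − 21x⁴ − 39x³ + 20x² + 56x + 16.
Step 3: lead(−12x⁶ − 16x⁵ − 21x⁴ − 39x³ + 20x² + 56x + 16) ÷ lead(D) = −12x⁶ ÷ 3x³ = −4x³. Subtract (−4x³)·D = −12x⁶ − 4x⁵ − 32x⁴ − 24x³. Remainder: −12x⁵ + 11x⁴ − 15x³ + 20x² + 56x + 16.
Step 4: lead(−12x⁵ + 11x⁴ − 15x³ + 20x² + 56x + 16) ÷ lead(D) = −12x⁵ ÷ 3x³ = −4x². Subtract (−4x²)·D = −12x⁵ − 4x⁴ − 32x³ − 24x². Remainder: 15x⁴ + 17x³ + 44x² + 56x + 16.
Step 5: lead(15x⁴ + 17x³ + 44x² + 56x + 16) ÷ lead(D) = 15x⁴ ÷ 3x³ = 5x. Subtract (5x)·D = 15x⁴ + 5x³ + 40x² + 30x. Remainder: 12x³ + 4x² + 26x + 16.
Step 6: lead(12x³ + 4x² + 26x + 16) ÷ lead(D) = 12x³ ÷ 3x³ = 4. Subtract (4)·D = 12x³ + 4x² + 32x + 24. Remainder: −6x − 8.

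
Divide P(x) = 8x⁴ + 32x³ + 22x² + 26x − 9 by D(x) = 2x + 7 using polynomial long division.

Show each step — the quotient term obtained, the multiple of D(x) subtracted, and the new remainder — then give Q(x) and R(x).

Step 1: lead(8x⁴ + 32x³ + 22x² + 26x − 9) ÷ lead(D) = 8x⁴ ÷ 2x = 4x³. Subtract (4x³)·D = 8x⁴ + 28x³. Remainder: 4x³ + 22x² + 26x − 9.
Step 2: lead(4x³ + 22x² + 26x − 9) ÷ lead(D) = 4x³ ÷ 2x = 2x². Subtract (2x²)·D = 4x³ + 14x². Remainder: 8x² + 26x − 9.
Step 3: lead(8x² + 26x − 9) ÷ lead(D) = 8x² ÷ 2x = 4x. Subtract (4x)·D = 8x² + 28x. Remainder: −2x − 9.
Step 4: lead(−2x − 9) ÷ lead(D) = −2x ÷ 2x = −1. Subtract (−1)·D = −2x − 7. Remainder: −2.

Q(x) = 4x³ + 2x² + 4x − 1; R(x) = −2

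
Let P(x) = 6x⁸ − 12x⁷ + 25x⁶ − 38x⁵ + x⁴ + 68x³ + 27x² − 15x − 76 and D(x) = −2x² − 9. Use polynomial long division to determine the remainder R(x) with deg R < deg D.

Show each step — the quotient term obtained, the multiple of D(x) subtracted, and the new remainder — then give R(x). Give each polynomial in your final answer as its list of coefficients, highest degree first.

Step 1: lead(6x⁸ − 12x⁷ + 25x⁶ − 38x⁵ + x⁴ + 68x³ + 27x² − 15x − 76) ÷ lead(D) = 6x⁸ ÷ −2x² = −3x⁶. Subtract (−3x⁶)·D = 6x⁸ + 27x⁶. Remainder: −12x⁷ − 2x⁶ − 38x⁵ + x⁴ + 68x³ + 27x² − 15x − 76.
Step 2: lead(−12x⁷ − 2x⁶ − 38x⁵ + x⁴ + 68x³ + 27x² − 15x − 76) ÷ lead(D) = −12x⁷ ÷ −2x² = 6x⁵. Subtract (6x⁵)·D = −12x⁷ − 54x⁵. Remainder: −2x⁶ + 16x⁵ + x⁴ + 68x³ + 27x² − 15x − 76.
Step 3: lead(−2x⁶ + 16x⁵ + x⁴ + 68x³ + 27x² − 15x − 76) ÷ lead(D) = −2x⁶ ÷ −2x² = x⁴. Subtract (x⁴)·D = −2x⁶ − 9x⁴. Remainder: 16x⁵ + 10x⁴ + 68x³ + 27x² − 15x − 76.
Step 4: lead(16x⁵ + 10x⁴ + 68x³ + 27x² − 15x − 76) ÷ lead(D) = 16x⁵ ÷ −2x² = −8x³. Subtract (−8x³)·D = 16x⁵ + 72x³. Remainder: 10x⁴ − 4x³ + 27x² − 15x − 76.
Step 5: lead(10x⁴ − 4x³ + 27x² − 15x − 76) ÷ lead(D) = 10x⁴ ÷ −2x² = −5x². Subtract (−5x²)·D = 10x⁴ + 45x². Remainder: −4x³ − 18x² − 15x − 76.
Step 6: lead(−4x³ − 18x² − 15x − 76) ÷ lead(D) = −4x³ ÷ −2x² = 2x. Subtract (2x)·D = −4x³ − 18x. Remainder: −18x² + 3x − 76.
Step 7: lead(−18x² + 3x − 76) ÷ lead(D) = −18x² ÷ −2x² = 9. Subtract (9)·D = −18x² − 81. Remainder: 3x + 5.

R = [3, 5]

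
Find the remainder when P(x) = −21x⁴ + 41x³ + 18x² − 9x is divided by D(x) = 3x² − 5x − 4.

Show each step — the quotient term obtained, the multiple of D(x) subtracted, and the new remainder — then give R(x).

R(x) = −x

Step 1: lead(−21x⁴ + 41x³ + 18x² − 9x) ÷ lead(D) = −21x⁴ ÷ 3x² = −7x². Subtract (−7x²)·D = −21x⁴ + 35x³ + 28x². Remainder: 6x³ − 10x² − 9x.
Step 2: lead(6x³ − 10x² − 9x) ÷ lead(D) = 6x³ ÷ 3x² = 2x. Subtract (2x)·D = 6x³ − 10x² − 8x. Remainder: −x.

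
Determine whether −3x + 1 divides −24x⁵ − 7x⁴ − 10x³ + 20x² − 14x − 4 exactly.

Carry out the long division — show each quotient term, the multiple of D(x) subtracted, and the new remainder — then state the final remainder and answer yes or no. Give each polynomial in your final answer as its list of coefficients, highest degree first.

R = [-7], so D(x) is not a factor of P(x). no

Step 1: lead(−24x⁵ − 7x⁴ − 10x³ + 20x² − 14x − 4) ÷ lead(D) = −24x⁵ ÷ −3x = 8x⁴. Subtract (8x⁴)·D = −24x⁵ + 8x⁴. Remainder: −15x⁴ − 10x³ + 20x² − 14x − 4.
Step 2: lead(−15x⁴ − 10x³ + 20x² − 14x − 4) ÷ lead(D) = −15x⁴ ÷ −3x = 5x³. Subtract (5x³)·D = −15x⁴ + 5x³. Remainder: −15x³ + 20x² − 14x − 4.
Step 3: lead(−15x³ + 20x² − 14x − 4) ÷ lead(D) = −15x³ ÷ −3x = 5x². Subtract (5x²)·D = −15x³ + 5x². Remainder: 15x² − 14x − 4.
Step 4: lead(15x² − 14x − 4) ÷ lead(D) = 15x² ÷ −3x = −5x. Subtract (−5x)·D = 15x² − 5x. Remainder: −9x − 4.
Step 5: lead(−9x − 4) ÷ lead(D) = −9x ÷ −3x = 3. Subtract (3)·D = −9x + 3. Remainder: −7.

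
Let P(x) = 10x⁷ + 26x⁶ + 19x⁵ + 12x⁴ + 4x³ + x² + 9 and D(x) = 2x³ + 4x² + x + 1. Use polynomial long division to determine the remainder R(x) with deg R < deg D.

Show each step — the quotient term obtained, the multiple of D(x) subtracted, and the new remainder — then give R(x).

Step 1: lead(10x⁷ + 26x⁶ + 19x⁵ + 12x⁴ + 4x³ + x² + 9) ÷ lead(D) = 10x⁷ ÷ 2x³ = 5x⁴. Subtract (5x⁴)·D = 10x⁷ + 20x⁶ + 5x⁵ + 5x⁴. Remainder: 6x⁶ + 14x⁵ + 7x⁴ + 4x³ + x² + 9.
Step 2: lead(6x⁶ + 14x⁵ + 7x⁴ + 4x³ + x² + 9) ÷ lead(D) = 6x⁶ ÷ 2x³ = 3x³. Subtract (3x³)·D = 6x⁶ + 12x⁵ + 3x⁴ + 3x³. Remainder: 2x⁵ + 4x⁴ + x³ + x² + 9.
Step 3: lead(2x⁵ + 4x⁴ + x³ + x² + 9) ÷ lead(D) = 2x⁵ ÷ 2x³ = x². Subtract (x²)·D = 2x⁵ + 4x⁴ + x³ + x². Remainder: 9.

R(x) = 9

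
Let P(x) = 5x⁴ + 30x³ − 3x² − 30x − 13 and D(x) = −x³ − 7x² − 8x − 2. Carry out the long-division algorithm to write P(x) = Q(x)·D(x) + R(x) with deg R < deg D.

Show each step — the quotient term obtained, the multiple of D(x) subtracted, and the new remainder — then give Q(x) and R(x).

Q(x) = −5x + 5; R(x) = −8x² − 3

Step 1: lead(5x⁴ + 30x³ − 3x² − 30x − 13) ÷ lead(D) = 5x⁴ ÷ −x³ = −5x. Subtract (−5x)·D = 5x⁴ + 35x³ + 40x² + 10x. Remainder: −5x³ − 43x² − 40x − 13.
Step 2: lead(−5x³ − 43x² − 40x − 13) ÷ lead(D) = −5x³ ÷ −x³ = 5. Subtract (5)·D = −5x³ − 35x² − 40x − 10. Remainder: −8x² − 3.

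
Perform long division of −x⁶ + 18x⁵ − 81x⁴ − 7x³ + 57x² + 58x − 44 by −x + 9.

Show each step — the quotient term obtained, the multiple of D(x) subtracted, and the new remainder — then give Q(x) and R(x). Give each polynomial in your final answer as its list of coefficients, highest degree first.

Q = [1, -9, 0, 7, 6, -4]; R = [-8]

Step 1: lead(−x⁶ + 18x⁵ − 81x⁴ − 7x³ + 57x² + 58x − 44) ÷ lead(D) = −x⁶ ÷ −x = x⁵. Subtract (x⁵)·D = −x⁶ + 9x⁵. Remainder: 9x⁵ − 81x⁴ − 7x³ + 57x² + 58x − 44.
Step 2: lead(9x⁵ − 81x⁴ − 7x³ + 57x² + 58x − 44) ÷ lead(D) = 9x⁵ ÷ −x = −9x⁴. Subtract (−9x⁴)·D = 9x⁵ − 81x⁴. Remainder: −7x³ + 57x² + 58x − 44.
Step 3: lead(−7x³ + 57x² + 58x − 44) ÷ lead(D) = −7x³ ÷ −x = 7x². Subtract (7x²)·D = −7x³ + 63x². Remainder: −6x² + 58x − 44.
Step 4: lead(−6x² + 58x − 44) ÷ lead(D) = −6x² ÷ −x = 6x. Subtract (6x)·D = −6x² + 54x. Remainder: 4x − 44.
Step 5: lead(4x − 44) ÷ lead(D) = 4x ÷ −x = −4. Subtract (−4)·D = 4x − 36. Remainder: −8.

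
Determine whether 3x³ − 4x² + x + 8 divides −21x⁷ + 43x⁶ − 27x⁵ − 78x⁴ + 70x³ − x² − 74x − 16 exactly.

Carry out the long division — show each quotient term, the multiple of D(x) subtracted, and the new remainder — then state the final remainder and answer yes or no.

Step 1: lead(−21x⁷ + 43x⁶ − 27x⁵ − 78x⁴ + 70x³ − x² − 74x − 16) ÷ lead(D) = −21x⁷ ÷ 3x³ = −7x⁴. Subtract (−7x⁴)·D = −21x⁷ + 28x⁶ − 7x⁵ − 56x⁴. Remainder: 15x⁶ − 20x⁵ − 22x⁴ + 70x³ − x² − 74x − 16.
Step 2: lead(15x⁶ − 20x⁵ − 22x⁴ + 70x³ − x² − 74x − 16) ÷ lead(D) = 15x⁶ ÷ 3x³ = 5x³. Subtract (5x³)·D = 15x⁶ − 20x⁵ + 5x⁴ + 40x³. Remainder: −27x⁴ + 30x³ − x² − 74x − 16.
Step 3: lead(−27x⁴ + 30x³ − x² − 74x − 16) ÷ lead(D) = −27x⁴ ÷ 3x³ = −9x. Subtract (−9x)·D = −27x⁴ + 36x³ − 9x² − 72x. Remainder: −6x³ + 8x² − 2x − 16.
Step 4: lead(−6x³ + 8x² − 2x − 16) ÷ lead(D) = −6x³ ÷ 3x³ = −2. Subtract (−2)·D = −6x³ + 8x² − 2x − 16. Remainder: 0.

R(x) = 0, so D(x) is a factor of P(x). yes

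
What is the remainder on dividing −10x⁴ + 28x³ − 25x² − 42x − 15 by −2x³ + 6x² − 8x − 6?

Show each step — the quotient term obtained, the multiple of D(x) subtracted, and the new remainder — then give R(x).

R(x) = 9x² − 4x − 9

Step 1: lead(−10x⁴ + 28x³ − 25x² − 42x − 15) ÷ lead(D) = −10x⁴ ÷ −2x³ = 5x. Subtract (5x)·D = −10x⁴ + 30x³ − 40x² − 30x. Remainder: −2x³ + 15x² − 12x − 15.
Step 2: lead(−2x³ + 15x² − 12x − 15) ÷ lead(D) = −2x³ ÷ −2x³ = 1. Subtract (1)·D = −2x³ + 6x² − 8x − 6. Remainder: 9x² − 4x − 9.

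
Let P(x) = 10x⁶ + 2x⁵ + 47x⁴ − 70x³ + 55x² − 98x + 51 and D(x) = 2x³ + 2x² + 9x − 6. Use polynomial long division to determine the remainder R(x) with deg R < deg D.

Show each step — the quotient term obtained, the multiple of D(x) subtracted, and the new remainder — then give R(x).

Step 1: lead(10x⁶ + 2x⁵ + 47x⁴ − 70x³ + 55x² − 98x + 51) ÷ lead(D) = 10x⁶ ÷ 2x³ = 5x³. Subtract (5x³)·D = 10x⁶ + 10x⁵ + 45x⁴ − 30x³. Remainder: −8x⁵ + 2x⁴ − 40x³ + 55x² − 98x + 51.
Step 2: lead(−8x⁵ + 2x⁴ − 40x³ + 55x² − 98x + 51) ÷ lead(D) = −8x⁵ ÷ 2x³ = −4x². Subtract (−4x²)·D = −8x⁵ − 8x⁴ − 36x³ + 24x². Remainder: 10x⁴ − 4x³ + 31x² − 98x + 51.
Step 3: lead(10x⁴ − 4x³ + 31x² − 98x + 51) ÷ lead(D) = 10x⁴ ÷ 2x³ = 5x. Subtract (5x)·D = 10x⁴ + 10x³ + 45x² − 30x. Remainder: −14x³ − 14x² − 68x + 51.
Step 4: lead(−14x³ − 14x² − 68x + 51) ÷ lead(D) = −14x³ ÷ 2x³ = −7. Subtract (−7)·D = −14x³ − 14x² − 63x + 42. Remainder: −5x + 9.

R(x) = −5x + 9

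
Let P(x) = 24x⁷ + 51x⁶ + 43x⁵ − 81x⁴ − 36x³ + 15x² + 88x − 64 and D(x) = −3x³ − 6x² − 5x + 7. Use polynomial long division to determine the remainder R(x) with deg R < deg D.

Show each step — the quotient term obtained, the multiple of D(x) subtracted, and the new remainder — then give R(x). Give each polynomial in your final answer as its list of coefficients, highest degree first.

Step 1: lead(24x⁷ + 51x⁶ + 43x⁵ − 81x⁴ − 36x³ + 15x² + 88x − 64) ÷ lead(D) = 24x⁷ ÷ −3x³ = −8x⁴. Subtract (−8x⁴)·D = 24x⁷ + 48x⁶ + 40x⁵ − 56x⁴. Remainder: 3x⁶ + 3x⁵ − 25x⁴ − 36x³ + 15x² + 88x − 64.
Step 2: lead(3x⁶ + 3x⁵ − 25x⁴ − 36x³ + 15x² + 88x − 64) ÷ lead(D) = 3x⁶ ÷ −3x³ = −x³. Subtract (−x³)·D = 3x⁶ + 6x⁵ + 5x⁴ − 7x³. Remainder: −3x⁵ − 30x⁴ − 29x³ + 15x² + 88x − 64.
Step 3: lead(−3x⁵ − 30x⁴ − 29x³ + 15x² + 88x − 64) ÷ lead(D) = −3x⁵ ÷ −3x³ = x². Subtract (x²)·D = −3x⁵ − 6x⁴ − 5x³ + 7x². Remainder: −24x⁴ − 24x³ + 8x² + 88x − 64.
Step 4: lead(−24x⁴ − 24x³ + 8x² + 88x − 64) ÷ lead(D) = −24x⁴ ÷ −3x³ = 8x. Subtract (8x)·D = −24x⁴ − 48x³ − 40x² + 56x. Remainder: 24x³ + 48x² + 32x − 64.
Step 5: lead(24x³ + 48x² + 32x − 64) ÷ lead(D) = 24x³ ÷ −3x³ = −8. Subtract (−8)·D = 24x³ + 48x² + 40x − 56. Remainder: −8x − 8.

R = [-8, -8]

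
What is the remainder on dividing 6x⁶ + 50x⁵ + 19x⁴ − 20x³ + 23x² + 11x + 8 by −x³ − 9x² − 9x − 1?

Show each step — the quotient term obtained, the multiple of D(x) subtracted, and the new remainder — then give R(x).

Step 1: lead(6x⁶ + 50x⁵ + 19x⁴ − 20x³ + 23x² + 11x + 8) ÷ lead(D) = 6x⁶ ÷ −x³ = −6x³. Subtract (−6x³)·D = 6x⁶ + 54x⁵ + 54x⁴ + 6x³. Remainder: −4x⁵ − 35x⁴ − 26x³ + 23x² + 11x + 8.
Step 2: lead(−4x⁵ − 35x⁴ − 26x³ + 23x² + 11x + 8) ÷ lead(D) = −4x⁵ ÷ −x³ = 4x². Subtract (4x²)·D = −4x⁵ − 36x⁴ − 36x³ − 4x². Remainder: x⁴ + 10x³ + 27x² + 11x + 8.
Step 3: lead(x⁴ + 10x³ + 27x² + 11x + 8) ÷ lead(D) = x⁴ ÷ −x³ = −x. Subtract (−x)·D = x⁴ + 9x³ + 9x² + x. Remainder: x³ + 18x² + 10x + 8.
Step 4: lead(x³ + 18x² + 10x + 8) ÷ lead(D) = x³ ÷ −x³ = −1. Subtract (−1)·D = x³ + 9x² + 9x + 1. Remainder: 9x² + x + 7.

R(x) = 9x² + x + 7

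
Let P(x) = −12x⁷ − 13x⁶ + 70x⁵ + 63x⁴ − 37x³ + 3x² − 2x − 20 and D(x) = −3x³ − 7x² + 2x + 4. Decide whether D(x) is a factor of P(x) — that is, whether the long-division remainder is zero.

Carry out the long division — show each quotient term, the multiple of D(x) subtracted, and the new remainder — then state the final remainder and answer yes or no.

Step 1: lead(−12x⁷ − 13x⁶ + 70x⁵ + 63x⁴ − 37x³ + 3x² − 2x − 20) ÷ lead(D) = −12x⁷ ÷ −3x³ = 4x⁴. Subtract (4x⁴)·D = −12x⁷ − 28x⁶ + 8x⁵ + 16x⁴. Remainder: 15x⁶ + 62x⁵ + 47x⁴ − 37x³ + 3x² − 2x − 20.
Step 2: lead(15x⁶ + 62x⁵ + 47x⁴ − 37x³ + 3x² − 2x − 20) ÷ lead(D) = 15x⁶ ÷ −3x³ = −5x³. Subtract (−5x³)·D = 15x⁶ + 35x⁵ − 10x⁴ − 20x³. Remainder: 27x⁵ + 57x⁴ − 17x³ + 3x² − 2x − 20.
Step 3: lead(27x⁵ + 57x⁴ − 17x³ + 3x² − 2x − 20) ÷ lead(D) = 27x⁵ ÷ −3x³ = −9x². Subtract (−9x²)·D = 27x⁵ + 63x⁴ − 18x³ − 36x². Remainder: −6x⁴ + x³ + 39x² − 2x − 20.
Step 4: lead(−6x⁴ + x³ + 39x² − 2x − 20) ÷ lead(D) = −6x⁴ ÷ −3x³ = 2x. Subtract (2x)·D = −6x⁴ − 14x³ + 4x² + 8x. Remainder: 15x³ + 35x² − 10x − 20.
Step 5: lead(15x³ + 35x² − 10x − 20) ÷ lead(D) = 15x³ ÷ −3x³ = −5. Subtract (−5)·D = 15x³ + 35x² − 10x − 20. Remainder: 0.

R(x) = 0, so D(x) is a factor of P(x). yes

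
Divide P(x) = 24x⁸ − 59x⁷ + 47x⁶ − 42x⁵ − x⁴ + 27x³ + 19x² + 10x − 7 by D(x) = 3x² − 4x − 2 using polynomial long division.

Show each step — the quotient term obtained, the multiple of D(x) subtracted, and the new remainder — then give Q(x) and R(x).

Q(x) = 8x⁶ − 9x⁵ + 9x⁴ − 8x³ − 5x² − 3x − 1; R(x) = −9

Step 1: lead(24x⁸ − 59x⁷ + 47x⁶ − 42x⁵ − x⁴ + 27x³ + 19x² + 10x − 7) ÷ lead(D) = 24x⁸ ÷ 3x² = 8x⁶. Subtract (8x⁶)·D = 24x⁸ − 32x⁷ − 16x⁶. Remainder: −27x⁷ + 63x⁶ − 42x⁵ − x⁴ + 27x³ + 19x² + 10x − 7.
Step 2: lead(−27x⁷ + 63x⁶ − 42x⁵ − x⁴ + 27x³ + 19x² + 10x − 7) ÷ lead(D) = −27x⁷ ÷ 3x² = −9x⁵. Subtract (−9x⁵)·D = −27x⁷ + 36x⁶ + 18x⁵. Remainder: 27x⁶ − 60x⁵ − x⁴ + 27x³ + 19x² + 10x − 7.
Step 3: lead(27x⁶ − 60x⁵ − x⁴ + 27x³ + 19x² + 10x − 7) ÷ lead(D) = 27x⁶ ÷ 3x² = 9x⁴. Subtract (9x⁴)·D = 27x⁶ − 36x⁵ − 18x⁴. Remainder: −24x⁵ + 17x⁴ + 27x³ + 19x² + 10x − 7.
Step 4: lead(−24x⁵ + 17x⁴ + 27x³ + 19x² + 10x − 7) ÷ lead(D) = −24x⁵ ÷ 3x² = −8x³. Subtract (−8x³)·D = −24x⁵ + 32x⁴ + 16x³. Remainder: −15x⁴ + 11x³ + 19x² + 10x − 7.
Step 5: lead(−15x⁴ + 11x³ + 19x² + 10x − 7) ÷ lead(D) = −15x⁴ ÷ 3x² = −5x². Subtract (−5x²)·D = −15x⁴ + 20x³ + 10x². Remainder: −9x³ + 9x² + 10x − 7.
Step 6: lead(−9x³ + 9x² + 10x − 7) ÷ lead(D) = −9x³ ÷ 3x² = −3x. Subtract (−3x)·D = −9x³ + 12x² + 6x. Remainder: −3x² + 4x − 7.
Step 7: lead(−3x² + 4x − 7) ÷ lead(D) = −3x² ÷ 3x² = −1. Subtract (−1)·D = −3x² + 4x + 2. Remainder: −9.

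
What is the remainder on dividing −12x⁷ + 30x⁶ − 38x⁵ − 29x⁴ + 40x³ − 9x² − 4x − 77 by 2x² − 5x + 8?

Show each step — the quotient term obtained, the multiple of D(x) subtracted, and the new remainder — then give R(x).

R(x) = −9x − 5

Step 1: lead(−12x⁷ + 30x⁶ − 38x⁵ − 29x⁴ + 40x³ − 9x² − 4x − 77) ÷ lead(D) = −12x⁷ ÷ 2x² = −6x⁵. Subtract (−6x⁵)·D = −12x⁷ + 30x⁶ − 48x⁵. Remainder: 10x⁵ − 29x⁴ + 40x³ − 9x² − 4x − 77.
Step 2: lead(10x⁵ − 29x⁴ + 40x³ − 9x² − 4x − 77) ÷ lead(D) = 10x⁵ ÷ 2x² = 5x³. Subtract (5x³)·D = 10x⁵ − 25x⁴ + 40x³. Remainder: −4x⁴ − 9x² − 4x − 77.
Step 3: lead(−4x⁴ − 9x² − 4x − 77) ÷ lead(D) = −4x⁴ ÷ 2x² = −2x². Subtract (−2x²)·D = −4x⁴ + 10x³ − 16x². Remainder: −10x³ + 7x² − 4x − 77.
Step 4: lead(−10x³ + 7x² − 4x − 77) ÷ lead(D) = −10x³ ÷ 2x² = −5x. Subtract (−5x)·D = −10x³ + 25x² − 40x. Remainder: −18x² + 36x − 77.
Step 5: lead(−18x² + 36x − 77) ÷ lead(D) = −18x² ÷ 2x² = −9. Subtract (−9)·D = −18x² + 45x − 72. Remainder: −9x − 5.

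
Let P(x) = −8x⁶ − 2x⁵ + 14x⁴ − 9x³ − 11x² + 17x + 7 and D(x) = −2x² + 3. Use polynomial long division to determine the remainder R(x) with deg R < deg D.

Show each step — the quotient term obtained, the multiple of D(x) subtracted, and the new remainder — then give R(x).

R(x) = −x − 5

Step 1: lead(−8x⁶ − 2x⁵ + 14x⁴ − 9x³ − 11x² + 17x + 7) ÷ lead(D) = −8x⁶ ÷ −2x² = 4x⁴. Subtract (4x⁴)·D = −8x⁶ + 12x⁴. Remainder: −2x⁵ + 2x⁴ − 9x³ − 11x² + 17x + 7.
Step 2: lead(−2x⁵ + 2x⁴ − 9x³ − 11x² + 17x + 7) ÷ lead(D) = −2x⁵ ÷ −2x² = x³. Subtract (x³)·D = −2x⁵ + 3x³. Remainder: 2x⁴ − 12x³ − 11x² + 17x + 7.
Step 3: lead(2x⁴ − 12x³ − 11x² + 17x + 7) ÷ lead(D) = 2x⁴ ÷ −2x² = −x². Subtract (−x²)·D = 2x⁴ − 3x². Remainder: −12x³ − 8x² + 17x + 7.
Step 4: lead(−12x³ − 8x² + 17x + 7) ÷ lead(D) = −12x³ ÷ −2x² = 6x. Subtract (6x)·D = −12x³ + 18x. Remainder: −8x² − x + 7.
Step 5: lead(−8x² − x + 7) ÷ lead(D) = −8x² ÷ −2x² = 4. Subtract (4)·D = −8x² + 12. Remainder: −x − 5.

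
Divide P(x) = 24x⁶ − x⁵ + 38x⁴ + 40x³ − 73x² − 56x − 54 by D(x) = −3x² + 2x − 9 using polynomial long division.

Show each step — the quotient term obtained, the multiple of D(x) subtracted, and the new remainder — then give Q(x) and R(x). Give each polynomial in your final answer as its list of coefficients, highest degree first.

Q = [-8, -5, 8, 7, 5]; R = [-3, -9]

Step 1: lead(24x⁶ − x⁵ + 38x⁴ + 40x³ − 73x² − 56x − 54) ÷ lead(D) = 24x⁶ ÷ −3x² = −8x⁴. Subtract (−8x⁴)·D = 24x⁶ − 16x⁵ + 72x⁴. Remainder: 15x⁵ − 34x⁴ + 40x³ − 73x² − 56x − 54.
Step 2: lead(15x⁵ − 34x⁴ + 40x³ − 73x² − 56x − 54) ÷ lead(D) = 15x⁵ ÷ −3x² = −5x³. Subtract (−5x³)·D = 15x⁵ − 10x⁴ + 45x³. Remainder: −24x⁴ − 5x³ − 73x² − 56x − 54.
Step 3: lead(−24x⁴ − 5x³ − 73x² − 56x − 54) ÷ lead(D) = −24x⁴ ÷ −3x² = 8x². Subtract (8x²)·D = −24x⁴ + 16x³ − 72x². Remainder: −21x³ − x² − 56x − 54.
Step 4: lead(−21x³ − x² − 56x − 54) ÷ lead(D) = −21x³ ÷ −3x² = 7x. Subtract (7x)·D = −21x³ + 14x² − 63x. Remainder: −15x² + 7x − 54.
Step 5: lead(−15x² + 7x − 54) ÷ lead(D) = −15x² ÷ −3x² = 5. Subtract (5)·D = −15x² + 10x − 45. Remainder: −3x − 9.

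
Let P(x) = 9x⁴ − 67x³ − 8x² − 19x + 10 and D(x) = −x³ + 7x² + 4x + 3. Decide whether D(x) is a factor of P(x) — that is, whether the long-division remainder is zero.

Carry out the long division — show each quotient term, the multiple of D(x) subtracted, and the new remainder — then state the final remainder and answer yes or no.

Step 1: lead(9x⁴ − 67x³ − 8x² − 19x + 10) ÷ lead(D) = 9x⁴ ÷ −x³ = −9x. Subtract (−9x)·D = 9x⁴ − 63x³ − 36x² − 27x. Remainder: −4x³ + 28x² + 8x + 10.
Step 2: lead(−4x³ + 28x² + 8x + 10) ÷ lead(D) = −4x³ ÷ −x³ = 4. Subtract (4)·D = −4x³ + 28x² + 16x + 12. Remainder: −8x − 2.

R(x) = −8x − 2, so D(x) is not a factor of P(x). no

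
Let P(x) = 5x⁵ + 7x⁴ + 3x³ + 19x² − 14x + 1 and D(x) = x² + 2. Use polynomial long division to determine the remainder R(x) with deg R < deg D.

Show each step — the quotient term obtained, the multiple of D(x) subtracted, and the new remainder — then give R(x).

Step 1: lead(5x⁵ + 7x⁴ + 3x³ + 19x² − 14x + 1) ÷ lead(D) = 5x⁵ ÷ x² = 5x³. Subtract (5x³)·D = 5x⁵ + 10x³. Remainder: 7x⁴ − 7x³ + 19x² − 14x + 1.
Step 2: lead(7x⁴ − 7x³ + 19x² − 14x + 1) ÷ lead(D) = 7x⁴ ÷ x² = 7x². Subtract (7x²)·D = 7x⁴ + 14x². Remainder: −7x³ + 5x² − 14x + 1.
Step 3: lead(−7x³ + 5x² − 14x + 1) ÷ lead(D) = −7x³ ÷ x² = −7x. Subtract (−7x)·D = −7x³ − 14x. Remainder: 5x² + 1.
Step 4: lead(5x² + 1) ÷ lead(D) = 5x² ÷ x² = 5. Subtract (5)·D = 5x² + 10. Remainder: −9.

R(x) = −9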